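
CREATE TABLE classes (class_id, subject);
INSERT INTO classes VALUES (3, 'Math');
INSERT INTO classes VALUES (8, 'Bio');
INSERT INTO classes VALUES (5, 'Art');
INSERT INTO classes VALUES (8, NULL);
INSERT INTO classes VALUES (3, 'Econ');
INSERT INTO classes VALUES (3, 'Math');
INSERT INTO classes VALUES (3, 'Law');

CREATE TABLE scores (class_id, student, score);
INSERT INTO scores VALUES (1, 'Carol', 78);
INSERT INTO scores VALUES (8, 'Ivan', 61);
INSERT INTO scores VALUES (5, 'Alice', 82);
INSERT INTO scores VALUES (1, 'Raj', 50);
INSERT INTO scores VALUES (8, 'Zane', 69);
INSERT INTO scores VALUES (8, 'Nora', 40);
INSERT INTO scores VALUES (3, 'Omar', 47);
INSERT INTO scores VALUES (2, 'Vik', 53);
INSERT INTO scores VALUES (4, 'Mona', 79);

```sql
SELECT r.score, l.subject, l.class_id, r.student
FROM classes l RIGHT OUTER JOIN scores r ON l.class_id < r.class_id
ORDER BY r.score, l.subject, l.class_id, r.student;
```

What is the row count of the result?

RIGHT JOIN keeps every row from `scores`; unmatched rows get NULL for `classes`'s columns.
Matching on l.class_id < r.class_id.
- l (class_id=3) pairs with 5 row(s) of r.
- l (class_id=8) has no partner in r.
- l (class_id=5) pairs with 3 row(s) of r.
- l (class_id=8) has no partner in r.
- l (class_id=3) pairs with 5 row(s) of r.
- l (class_id=3) pairs with 5 row(s) of r.
- l (class_id=3) pairs with 5 row(s) of r.
- 4 row(s) from r found no l partner → padded with NULL.
Total: 23 matched + 4 padded = 27 rows.

27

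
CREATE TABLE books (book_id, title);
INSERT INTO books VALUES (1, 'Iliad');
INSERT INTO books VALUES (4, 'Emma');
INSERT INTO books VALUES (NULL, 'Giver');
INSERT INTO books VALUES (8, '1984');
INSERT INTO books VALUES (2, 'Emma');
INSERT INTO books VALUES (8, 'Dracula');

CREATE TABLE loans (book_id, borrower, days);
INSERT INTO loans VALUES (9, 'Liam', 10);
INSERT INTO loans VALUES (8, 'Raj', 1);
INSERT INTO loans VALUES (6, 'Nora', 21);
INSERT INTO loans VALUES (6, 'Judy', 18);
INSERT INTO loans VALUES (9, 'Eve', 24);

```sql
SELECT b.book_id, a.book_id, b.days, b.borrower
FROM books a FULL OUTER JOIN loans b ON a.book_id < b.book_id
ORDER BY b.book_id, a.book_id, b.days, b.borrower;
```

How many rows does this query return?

20

FULL OUTER JOIN keeps every row from both sides; unmatched rows get NULL for the other side's columns.
Matching on a.book_id < b.book_id. A NULL in a compared column never satisfies the condition.
- a[0] book_id=1 → 5 match(es) in b → 5 row(s).
- a[1] book_id=4 → 5 match(es) in b → 5 row(s).
- a[2] book_id=NULL → no match; kept with NULLs on the b side.
- a[3] book_id=8 → 2 match(es) in b → 2 row(s).
- a[4] book_id=2 → 5 match(es) in b → 5 row(s).
- a[5] book_id=8 → 2 match(es) in b → 2 row(s).
Total: 19 matched + 1 padded = 20 rows.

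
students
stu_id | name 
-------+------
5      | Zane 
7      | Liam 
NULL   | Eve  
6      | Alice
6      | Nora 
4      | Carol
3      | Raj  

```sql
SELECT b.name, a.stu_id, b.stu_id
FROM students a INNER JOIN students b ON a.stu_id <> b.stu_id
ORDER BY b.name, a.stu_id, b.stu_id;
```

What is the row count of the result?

28

INNER JOIN keeps only pairs where the ON condition holds.
Matching on a.stu_id <> b.stu_id. A NULL in a compared column never satisfies the condition.
- a[0] stu_id=5 → 5 match(es) in b → 5 row(s).
- a[1] stu_id=7 → 5 match(es) in b → 5 row(s).
- a[2] stu_id=NULL → no match; dropped.
- a[3] stu_id=6 → 4 match(es) in b → 4 row(s).
- a[4] stu_id=6 → 4 match(es) in b → 4 row(s).
- a[5] stu_id=4 → 5 match(es) in b → 5 row(s).
- a[6] stu_id=3 → 5 match(es) in b → 5 row(s).
Total: 28 rows.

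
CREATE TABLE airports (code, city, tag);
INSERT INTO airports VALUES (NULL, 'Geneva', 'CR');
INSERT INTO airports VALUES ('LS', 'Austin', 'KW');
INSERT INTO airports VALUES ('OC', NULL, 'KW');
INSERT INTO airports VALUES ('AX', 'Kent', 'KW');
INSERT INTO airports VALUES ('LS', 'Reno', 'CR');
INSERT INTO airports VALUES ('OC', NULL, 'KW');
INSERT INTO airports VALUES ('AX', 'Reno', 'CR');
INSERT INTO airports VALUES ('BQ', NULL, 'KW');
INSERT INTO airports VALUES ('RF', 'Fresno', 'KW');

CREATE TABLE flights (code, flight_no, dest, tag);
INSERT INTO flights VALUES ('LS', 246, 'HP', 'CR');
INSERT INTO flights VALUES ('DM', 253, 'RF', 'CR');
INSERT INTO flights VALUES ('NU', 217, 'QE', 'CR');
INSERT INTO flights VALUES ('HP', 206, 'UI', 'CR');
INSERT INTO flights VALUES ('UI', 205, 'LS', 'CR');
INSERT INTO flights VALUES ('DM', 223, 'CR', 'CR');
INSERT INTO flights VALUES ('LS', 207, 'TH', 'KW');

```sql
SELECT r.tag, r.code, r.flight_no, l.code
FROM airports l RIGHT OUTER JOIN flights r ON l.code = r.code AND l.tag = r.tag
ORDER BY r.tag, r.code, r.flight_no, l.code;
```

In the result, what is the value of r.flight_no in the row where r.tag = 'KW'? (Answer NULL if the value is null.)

207

RIGHT JOIN keeps every row from `flights`; unmatched rows get NULL for `airports`'s columns.
Matching on l.code = r.code AND l.tag = r.tag. A NULL in a compared column never satisfies the condition.
Matched pairs: 2; unmatched r rows kept: 5.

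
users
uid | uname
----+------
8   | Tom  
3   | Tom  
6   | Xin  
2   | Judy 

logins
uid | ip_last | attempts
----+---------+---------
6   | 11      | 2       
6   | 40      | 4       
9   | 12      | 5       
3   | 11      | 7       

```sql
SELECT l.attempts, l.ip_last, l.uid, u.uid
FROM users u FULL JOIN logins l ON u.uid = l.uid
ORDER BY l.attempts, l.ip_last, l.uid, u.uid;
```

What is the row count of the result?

6

FULL OUTER JOIN keeps every row from both sides; unmatched rows get NULL for the other side's columns.
Matching on u.uid = l.uid.
- uid=8: no l row matches, row kept with l columns NULL.
- uid=3: 1 matching l row(s), so 1 row(s) emitted.
- uid=6: 2 matching l row(s), so 2 row(s) emitted.
- uid=2: no l row matches, row kept with l columns NULL.
- 1 l row(s) had no u match → kept, u columns NULL.
Total: 3 matched + 3 padded = 6 rows.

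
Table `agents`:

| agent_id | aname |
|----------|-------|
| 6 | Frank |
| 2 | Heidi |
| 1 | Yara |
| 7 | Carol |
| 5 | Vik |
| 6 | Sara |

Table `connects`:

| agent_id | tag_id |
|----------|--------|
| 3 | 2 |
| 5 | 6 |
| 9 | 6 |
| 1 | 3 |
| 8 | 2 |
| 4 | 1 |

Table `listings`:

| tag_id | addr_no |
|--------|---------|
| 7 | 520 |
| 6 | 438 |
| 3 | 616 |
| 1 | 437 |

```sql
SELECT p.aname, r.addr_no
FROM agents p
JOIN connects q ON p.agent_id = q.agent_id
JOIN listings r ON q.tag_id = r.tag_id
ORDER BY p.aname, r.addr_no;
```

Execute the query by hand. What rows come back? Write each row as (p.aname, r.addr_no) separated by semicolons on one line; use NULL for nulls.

(Vik, 438); (Yara, 616)

Evaluate left to right. First `agents p INNER JOIN connects q` on agent_id: 2 row(s).
Then INNER JOIN `listings r` on tag_id: keep only rows whose q.tag_id appears in r.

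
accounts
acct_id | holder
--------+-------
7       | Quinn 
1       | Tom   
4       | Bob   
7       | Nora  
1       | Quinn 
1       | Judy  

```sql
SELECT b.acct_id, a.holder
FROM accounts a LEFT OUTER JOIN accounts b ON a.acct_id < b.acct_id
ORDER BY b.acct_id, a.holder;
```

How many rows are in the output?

13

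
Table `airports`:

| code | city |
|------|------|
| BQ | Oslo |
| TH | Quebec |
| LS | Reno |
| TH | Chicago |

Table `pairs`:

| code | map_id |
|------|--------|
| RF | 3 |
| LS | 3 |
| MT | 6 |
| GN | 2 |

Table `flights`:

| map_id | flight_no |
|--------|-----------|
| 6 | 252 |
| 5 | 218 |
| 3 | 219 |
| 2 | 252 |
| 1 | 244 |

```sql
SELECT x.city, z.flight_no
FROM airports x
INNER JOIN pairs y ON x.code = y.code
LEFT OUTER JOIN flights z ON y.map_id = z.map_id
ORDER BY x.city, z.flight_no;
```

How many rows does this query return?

1

Evaluate left to right. First `airports x INNER JOIN pairs y` on code: 1 row(s).
Then LEFT JOIN `flights z` on map_id: each of those 1 rows is kept; rows whose y.map_id has no match in z get NULL for z's columns.
Result: 1 row(s).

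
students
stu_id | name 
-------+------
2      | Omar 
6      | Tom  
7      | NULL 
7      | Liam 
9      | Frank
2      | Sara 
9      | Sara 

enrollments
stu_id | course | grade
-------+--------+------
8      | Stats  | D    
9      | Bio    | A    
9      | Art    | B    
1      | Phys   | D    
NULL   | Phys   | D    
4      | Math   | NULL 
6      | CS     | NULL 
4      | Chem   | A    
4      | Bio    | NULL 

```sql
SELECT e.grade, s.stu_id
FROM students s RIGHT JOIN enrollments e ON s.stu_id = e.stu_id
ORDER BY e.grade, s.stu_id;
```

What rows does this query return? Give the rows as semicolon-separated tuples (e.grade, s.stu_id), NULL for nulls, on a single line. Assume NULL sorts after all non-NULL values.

RIGHT JOIN keeps every row from `enrollments`; unmatched rows get NULL for `students`'s columns.
Matching on s.stu_id = e.stu_id. A NULL in a compared column never satisfies the condition.
- s (stu_id=2) has no partner in e.
- s (stu_id=6) pairs with 1 row(s) of e.
- s (stu_id=7) has no partner in e.
- s (stu_id=7) has no partner in e.
- s (stu_id=9) pairs with 2 row(s) of e.
- s (stu_id=2) has no partner in e.
- s (stu_id=9) pairs with 2 row(s) of e.
- plus 6 unmatched e row(s), each kept with NULL s columns.

(A, 9); (A, 9); (A, NULL); (B, 9); (B, 9); (D, NULL); (D, NULL); (D, NULL); (NULL, 6); (NULL, NULL); (NULL, NULL)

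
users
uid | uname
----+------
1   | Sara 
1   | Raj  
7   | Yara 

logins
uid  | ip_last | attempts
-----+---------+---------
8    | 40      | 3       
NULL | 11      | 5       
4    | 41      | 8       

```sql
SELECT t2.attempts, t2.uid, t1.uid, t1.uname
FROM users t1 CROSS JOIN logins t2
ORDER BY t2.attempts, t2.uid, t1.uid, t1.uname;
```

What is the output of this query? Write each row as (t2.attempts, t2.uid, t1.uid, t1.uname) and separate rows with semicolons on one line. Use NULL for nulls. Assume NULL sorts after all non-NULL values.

CROSS JOIN pairs every row of `users` with every row of `logins`: 3 × 3 = 9 rows.
After projecting and ordering:
t2.attempts | t2.uid | t1.uid | t1.uname
3 | 8 | 1 | Raj
3 | 8 | 1 | Sara
3 | 8 | 7 | Yara
5 | NULL | 1 | Raj
5 | NULL | 1 | Sara
5 | NULL | 7 | Yara
8 | 4 | 1 | Raj
8 | 4 | 1 | Sara
8 | 4 | 7 | Yara

(3, 8, 1, Raj); (3, 8, 1, Sara); (3, 8, 7, Yara); (5, NULL, 1, Raj); (5, NULL, 1, Sara); (5, NULL, 7, Yara); (8, 4, 1, Raj); (8, 4, 1, Sara); (8, 4, 7, Yara)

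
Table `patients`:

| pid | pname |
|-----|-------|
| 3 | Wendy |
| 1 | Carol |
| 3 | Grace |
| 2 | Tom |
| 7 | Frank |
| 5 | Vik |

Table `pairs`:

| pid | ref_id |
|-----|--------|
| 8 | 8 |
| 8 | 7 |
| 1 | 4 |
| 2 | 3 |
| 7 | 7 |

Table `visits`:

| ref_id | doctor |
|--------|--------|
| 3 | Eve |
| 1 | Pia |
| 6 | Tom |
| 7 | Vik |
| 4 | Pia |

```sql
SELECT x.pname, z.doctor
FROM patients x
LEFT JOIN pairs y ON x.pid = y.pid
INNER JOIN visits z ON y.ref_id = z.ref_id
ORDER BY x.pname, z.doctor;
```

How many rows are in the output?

Evaluate left to right. First `patients x LEFT JOIN pairs y` on pid: 6 row(s).
Then INNER JOIN `visits z` on ref_id: keep only rows whose y.ref_id appears in z.
Result: 3 row(s).

3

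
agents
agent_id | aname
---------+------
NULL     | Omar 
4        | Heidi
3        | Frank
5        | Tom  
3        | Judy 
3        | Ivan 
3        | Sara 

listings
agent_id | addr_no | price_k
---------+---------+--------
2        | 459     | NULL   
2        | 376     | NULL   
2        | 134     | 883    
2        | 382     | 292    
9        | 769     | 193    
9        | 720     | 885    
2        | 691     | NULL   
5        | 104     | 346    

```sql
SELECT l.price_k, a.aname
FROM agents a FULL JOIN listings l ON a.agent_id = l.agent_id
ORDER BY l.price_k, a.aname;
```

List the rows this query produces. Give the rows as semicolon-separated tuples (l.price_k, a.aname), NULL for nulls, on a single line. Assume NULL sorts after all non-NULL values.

(193, NULL); (292, NULL); (346, Tom); (883, NULL); (885, NULL); (NULL, Frank); (NULL, Heidi); (NULL, Ivan); (NULL, Judy); (NULL, Omar); (NULL, Sara); (NULL, NULL); (NULL, NULL); (NULL, NULL)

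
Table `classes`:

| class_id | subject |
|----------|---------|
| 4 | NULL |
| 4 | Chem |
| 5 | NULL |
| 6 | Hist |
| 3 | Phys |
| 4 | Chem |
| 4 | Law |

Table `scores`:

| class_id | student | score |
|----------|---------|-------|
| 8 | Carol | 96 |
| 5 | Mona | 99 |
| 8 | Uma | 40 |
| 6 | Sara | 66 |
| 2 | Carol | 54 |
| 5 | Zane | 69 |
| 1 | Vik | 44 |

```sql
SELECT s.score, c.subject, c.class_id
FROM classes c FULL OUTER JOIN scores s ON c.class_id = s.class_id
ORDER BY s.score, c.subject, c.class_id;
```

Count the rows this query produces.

12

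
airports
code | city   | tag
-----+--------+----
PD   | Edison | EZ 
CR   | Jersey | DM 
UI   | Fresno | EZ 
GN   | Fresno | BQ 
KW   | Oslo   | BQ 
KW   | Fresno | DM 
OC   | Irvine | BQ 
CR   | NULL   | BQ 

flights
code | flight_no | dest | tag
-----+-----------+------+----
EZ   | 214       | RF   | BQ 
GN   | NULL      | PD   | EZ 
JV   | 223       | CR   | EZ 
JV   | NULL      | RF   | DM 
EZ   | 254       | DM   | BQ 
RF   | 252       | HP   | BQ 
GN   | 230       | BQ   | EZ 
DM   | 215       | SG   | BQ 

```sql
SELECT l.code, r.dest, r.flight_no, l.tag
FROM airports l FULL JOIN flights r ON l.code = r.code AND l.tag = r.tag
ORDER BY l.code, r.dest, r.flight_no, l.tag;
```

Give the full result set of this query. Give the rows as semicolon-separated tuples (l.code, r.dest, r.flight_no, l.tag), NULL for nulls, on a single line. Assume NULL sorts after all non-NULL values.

FULL OUTER JOIN keeps every row from both sides; unmatched rows get NULL for the other side's columns.
Matching on l.code = r.code AND l.tag = r.tag.
- l row (code=PD, tag=EZ): no match → kept, r columns NULL.
- l row (code=CR, tag=DM): no match → kept, r columns NULL.
- l row (code=UI, tag=EZ): no match → kept, r columns NULL.
- l row (code=GN, tag=BQ): no match → kept, r columns NULL.
- l row (code=KW, tag=BQ): no match → kept, r columns NULL.
- l row (code=KW, tag=DM): no match → kept, r columns NULL.
- l row (code=OC, tag=BQ): no match → kept, r columns NULL.
- l row (code=CR, tag=BQ): no match → kept, r columns NULL.
- 8 r row(s) had no l match → kept, l columns NULL.

(CR, NULL, NULL, BQ); (CR, NULL, NULL, DM); (GN, NULL, NULL, BQ); (KW, NULL, NULL, BQ); (KW, NULL, NULL, DM); (OC, NULL, NULL, BQ); (PD, NULL, NULL, EZ); (UI, NULL, NULL, EZ); (NULL, BQ, 230, NULL); (NULL, CR, 223, NULL); (NULL, DM, 254, NULL); (NULL, HP, 252, NULL); (NULL, PD, NULL, NULL); (NULL, RF, 214, NULL); (NULL, RF, NULL, NULL); (NULL, SG, 215, NULL)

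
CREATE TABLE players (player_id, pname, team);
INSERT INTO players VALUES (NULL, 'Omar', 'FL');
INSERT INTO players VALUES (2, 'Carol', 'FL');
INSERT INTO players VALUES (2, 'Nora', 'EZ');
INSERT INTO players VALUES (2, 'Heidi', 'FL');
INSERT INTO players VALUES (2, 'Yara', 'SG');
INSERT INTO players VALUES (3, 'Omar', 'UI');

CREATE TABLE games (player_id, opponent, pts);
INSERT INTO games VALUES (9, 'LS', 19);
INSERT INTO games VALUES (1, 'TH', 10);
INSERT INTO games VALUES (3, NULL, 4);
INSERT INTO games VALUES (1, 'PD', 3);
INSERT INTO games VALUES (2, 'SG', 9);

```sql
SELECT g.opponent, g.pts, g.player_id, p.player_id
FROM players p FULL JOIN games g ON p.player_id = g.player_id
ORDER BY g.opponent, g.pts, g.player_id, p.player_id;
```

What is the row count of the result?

9

FULL OUTER JOIN keeps every row from both sides; unmatched rows get NULL for the other side's columns.
Matching on p.player_id = g.player_id. A NULL in a compared column never satisfies the condition.
Matched pairs: 5; unmatched p rows kept: 1; unmatched g rows kept: 3.
Total: 5 matched + 4 padded = 9 rows.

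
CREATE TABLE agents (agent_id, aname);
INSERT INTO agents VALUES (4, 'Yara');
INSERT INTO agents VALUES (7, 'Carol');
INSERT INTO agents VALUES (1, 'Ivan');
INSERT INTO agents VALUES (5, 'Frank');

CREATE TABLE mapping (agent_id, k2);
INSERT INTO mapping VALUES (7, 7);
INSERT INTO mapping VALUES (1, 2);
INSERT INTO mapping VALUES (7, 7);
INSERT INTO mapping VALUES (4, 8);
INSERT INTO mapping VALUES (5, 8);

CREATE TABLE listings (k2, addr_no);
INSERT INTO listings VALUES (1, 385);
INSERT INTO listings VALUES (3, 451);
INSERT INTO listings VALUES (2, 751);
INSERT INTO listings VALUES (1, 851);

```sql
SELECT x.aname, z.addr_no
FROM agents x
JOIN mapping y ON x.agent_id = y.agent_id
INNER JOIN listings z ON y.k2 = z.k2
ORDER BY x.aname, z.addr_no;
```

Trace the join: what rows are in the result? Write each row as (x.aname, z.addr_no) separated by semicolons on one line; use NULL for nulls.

(Ivan, 751)

Step 1 — x INNER JOIN y on agent_id → 5 row(s).
Then INNER JOIN `listings z` on k2: keep only rows whose y.k2 appears in z.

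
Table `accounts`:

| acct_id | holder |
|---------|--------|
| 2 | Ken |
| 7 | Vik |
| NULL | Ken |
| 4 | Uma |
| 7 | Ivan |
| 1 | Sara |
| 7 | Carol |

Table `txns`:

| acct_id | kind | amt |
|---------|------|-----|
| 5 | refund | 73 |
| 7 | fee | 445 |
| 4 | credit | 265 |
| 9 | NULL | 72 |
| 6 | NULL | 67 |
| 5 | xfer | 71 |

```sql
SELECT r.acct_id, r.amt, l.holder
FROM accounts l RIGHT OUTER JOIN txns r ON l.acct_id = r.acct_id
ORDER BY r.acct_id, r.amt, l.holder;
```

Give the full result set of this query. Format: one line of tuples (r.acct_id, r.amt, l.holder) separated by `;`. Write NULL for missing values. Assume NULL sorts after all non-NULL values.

RIGHT JOIN keeps every row from `txns`; unmatched rows get NULL for `accounts`'s columns.
Matching on l.acct_id = r.acct_id. A NULL in a compared column never satisfies the condition.
- l row (acct_id=2): no match.
- l row (acct_id=7): matches 1 r row(s) → 1 output row(s).
- l row (acct_id=NULL): no match.
- l row (acct_id=4): matches 1 r row(s) → 1 output row(s).
- l row (acct_id=7): matches 1 r row(s) → 1 output row(s).
- l row (acct_id=1): no match.
- l row (acct_id=7): matches 1 r row(s) → 1 output row(s).
- 4 r row(s) had no l match → kept, l columns NULL.
After projecting and ordering:
r.acct_id | r.amt | l.holder
4 | 265 | Uma
5 | 71 | NULL
5 | 73 | NULL
6 | 67 | NULL
7 | 445 | Carol
7 | 445 | Ivan
7 | 445 | Vik
9 | 72 | NULL

(4, 265, Uma); (5, 71, NULL); (5, 73, NULL); (6, 67, NULL); (7, 445, Carol); (7, 445, Ivan); (7, 445, Vik); (9, 72, NULL)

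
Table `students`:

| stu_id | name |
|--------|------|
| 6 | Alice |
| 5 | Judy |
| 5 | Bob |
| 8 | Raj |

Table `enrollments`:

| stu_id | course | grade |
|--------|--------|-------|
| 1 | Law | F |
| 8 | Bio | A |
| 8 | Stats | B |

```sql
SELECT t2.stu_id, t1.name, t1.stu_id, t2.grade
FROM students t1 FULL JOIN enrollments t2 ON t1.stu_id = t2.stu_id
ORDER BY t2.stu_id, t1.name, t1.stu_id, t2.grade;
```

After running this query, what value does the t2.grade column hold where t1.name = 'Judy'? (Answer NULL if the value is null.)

FULL OUTER JOIN keeps every row from both sides; unmatched rows get NULL for the other side's columns.
Matching on t1.stu_id = t2.stu_id.
- stu_id=6: no t2 row matches, row kept with t2 columns NULL.
- stu_id=5: no t2 row matches, row kept with t2 columns NULL.
- stu_id=5: no t2 row matches, row kept with t2 columns NULL.
- stu_id=8: 2 matching t2 row(s), so 2 row(s) emitted.
- plus 1 unmatched t2 row(s), each kept with NULL t1 columns.

NULL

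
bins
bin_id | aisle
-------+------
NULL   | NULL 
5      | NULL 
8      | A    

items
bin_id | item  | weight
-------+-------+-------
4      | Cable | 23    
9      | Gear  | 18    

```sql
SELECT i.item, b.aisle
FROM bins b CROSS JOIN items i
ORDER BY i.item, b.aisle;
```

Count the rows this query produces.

6

CROSS JOIN pairs every row of `bins` with every row of `items`: 3 × 2 = 6 rows.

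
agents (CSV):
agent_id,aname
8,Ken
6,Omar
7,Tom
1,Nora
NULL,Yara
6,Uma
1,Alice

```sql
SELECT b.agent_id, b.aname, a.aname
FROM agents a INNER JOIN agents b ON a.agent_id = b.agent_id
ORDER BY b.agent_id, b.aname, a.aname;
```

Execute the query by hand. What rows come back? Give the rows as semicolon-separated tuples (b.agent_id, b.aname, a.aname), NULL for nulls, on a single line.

INNER JOIN keeps only pairs where the ON condition holds.
Matching on a.agent_id = b.agent_id. A NULL in a compared column never satisfies the condition.
- agent_id=8: 1 matching b row(s), so 1 row(s) emitted.
- agent_id=6: 2 matching b row(s), so 2 row(s) emitted.
- agent_id=7: 1 matching b row(s), so 1 row(s) emitted.
- agent_id=1: 2 matching b row(s), so 2 row(s) emitted.
- agent_id=NULL: no matching b row, dropped.
- agent_id=6: 2 matching b row(s), so 2 row(s) emitted.
- agent_id=1: 2 matching b row(s), so 2 row(s) emitted.
After projecting and ordering:
b.agent_id | b.aname | a.aname
1 | Alice | Alice
1 | Alice | Nora
1 | Nora | Alice
1 | Nora | Nora
6 | Omar | Omar
6 | Omar | Uma
6 | Uma | Omar
6 | Uma | Uma
7 | Tom | Tom
8 | Ken | Ken

(1, Alice, Alice); (1, Alice, Nora); (1, Nora, Alice); (1, Nora, Nora); (6, Omar, Omar); (6, Omar, Uma); (6, Uma, Omar); (6, Uma, Uma); (7, Tom, Tom); (8, Ken, Ken)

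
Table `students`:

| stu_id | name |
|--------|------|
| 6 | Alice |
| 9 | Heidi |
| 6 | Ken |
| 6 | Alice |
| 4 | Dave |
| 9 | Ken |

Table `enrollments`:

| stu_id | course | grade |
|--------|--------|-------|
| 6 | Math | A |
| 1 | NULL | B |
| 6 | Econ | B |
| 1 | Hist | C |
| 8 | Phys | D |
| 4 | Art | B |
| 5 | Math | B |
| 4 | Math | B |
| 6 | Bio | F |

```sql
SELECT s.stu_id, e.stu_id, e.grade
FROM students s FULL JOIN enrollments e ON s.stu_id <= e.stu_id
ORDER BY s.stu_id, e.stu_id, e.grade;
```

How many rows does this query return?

23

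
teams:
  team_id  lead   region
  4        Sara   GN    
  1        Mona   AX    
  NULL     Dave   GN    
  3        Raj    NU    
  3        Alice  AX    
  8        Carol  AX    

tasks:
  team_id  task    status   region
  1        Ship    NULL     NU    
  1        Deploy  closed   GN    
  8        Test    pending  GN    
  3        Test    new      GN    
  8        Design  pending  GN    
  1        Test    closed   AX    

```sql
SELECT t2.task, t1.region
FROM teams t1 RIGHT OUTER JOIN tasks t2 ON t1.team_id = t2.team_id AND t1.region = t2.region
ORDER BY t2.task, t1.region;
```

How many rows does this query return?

RIGHT JOIN keeps every row from `tasks`; unmatched rows get NULL for `teams`'s columns.
Matching on t1.team_id = t2.team_id AND t1.region = t2.region. A NULL in a compared column never satisfies the condition.
- team_id=4, region=GN: no matching t2 row.
- team_id=1, region=AX: 1 matching t2 row(s), so 1 row(s) emitted.
- team_id=NULL, region=GN: no matching t2 row.
- team_id=3, region=NU: no matching t2 row.
- team_id=3, region=AX: no matching t2 row.
- team_id=8, region=AX: no matching t2 row.
- 5 row(s) from t2 found no t1 partner → padded with NULL.
Total: 1 matched + 5 padded = 6 rows.

6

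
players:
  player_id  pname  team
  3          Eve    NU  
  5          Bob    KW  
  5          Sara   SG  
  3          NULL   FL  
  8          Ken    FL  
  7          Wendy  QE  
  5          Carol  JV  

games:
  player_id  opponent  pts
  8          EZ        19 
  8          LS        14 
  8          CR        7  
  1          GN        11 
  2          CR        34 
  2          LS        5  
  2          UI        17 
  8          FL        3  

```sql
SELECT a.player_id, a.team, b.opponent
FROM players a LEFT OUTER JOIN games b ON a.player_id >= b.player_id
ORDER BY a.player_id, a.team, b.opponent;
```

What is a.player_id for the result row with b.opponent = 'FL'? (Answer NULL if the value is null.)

LEFT JOIN keeps every row from `players`; unmatched rows get NULL for `games`'s columns.
Matching on a.player_id >= b.player_id.
- player_id=3: 4 matching b row(s), so 4 row(s) emitted.
- player_id=5: 4 matching b row(s), so 4 row(s) emitted.
- player_id=5: 4 matching b row(s), so 4 row(s) emitted.
- player_id=3: 4 matching b row(s), so 4 row(s) emitted.
- player_id=8: 8 matching b row(s), so 8 row(s) emitted.
- player_id=7: 4 matching b row(s), so 4 row(s) emitted.
- player_id=5: 4 matching b row(s), so 4 row(s) emitted.

8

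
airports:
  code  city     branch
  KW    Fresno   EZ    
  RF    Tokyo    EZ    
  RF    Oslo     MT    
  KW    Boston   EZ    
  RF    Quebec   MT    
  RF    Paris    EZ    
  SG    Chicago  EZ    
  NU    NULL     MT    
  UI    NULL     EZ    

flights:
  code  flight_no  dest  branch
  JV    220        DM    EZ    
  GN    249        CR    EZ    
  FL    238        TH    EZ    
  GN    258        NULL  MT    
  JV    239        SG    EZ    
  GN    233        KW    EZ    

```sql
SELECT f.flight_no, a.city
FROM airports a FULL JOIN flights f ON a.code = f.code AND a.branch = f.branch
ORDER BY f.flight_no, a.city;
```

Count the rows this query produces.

FULL OUTER JOIN keeps every row from both sides; unmatched rows get NULL for the other side's columns.
Matching on a.code = f.code AND a.branch = f.branch.
- a row (code=KW, branch=EZ): no match → kept, f columns NULL.
- a row (code=RF, branch=EZ): no match → kept, f columns NULL.
- a row (code=RF, branch=MT): no match → kept, f columns NULL.
- a row (code=KW, branch=EZ): no match → kept, f columns NULL.
- a row (code=RF, branch=MT): no match → kept, f columns NULL.
- a row (code=RF, branch=EZ): no match → kept, f columns NULL.
- a row (code=SG, branch=EZ): no match → kept, f columns NULL.
- a row (code=NU, branch=MT): no match → kept, f columns NULL.
- a row (code=UI, branch=EZ): no match → kept, f columns NULL.
- 6 row(s) from f found no a partner → padded with NULL.
Total: 0 matched + 15 padded = 15 rows.

15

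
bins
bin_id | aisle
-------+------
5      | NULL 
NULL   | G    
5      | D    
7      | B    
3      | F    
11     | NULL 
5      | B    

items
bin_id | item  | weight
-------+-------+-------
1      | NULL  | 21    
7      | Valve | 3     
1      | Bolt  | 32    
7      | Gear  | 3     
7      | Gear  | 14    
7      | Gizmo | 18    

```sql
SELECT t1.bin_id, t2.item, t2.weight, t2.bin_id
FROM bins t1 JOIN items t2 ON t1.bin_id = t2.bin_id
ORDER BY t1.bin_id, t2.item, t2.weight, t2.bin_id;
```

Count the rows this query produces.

INNER JOIN keeps only pairs where the ON condition holds.
Matching on t1.bin_id = t2.bin_id. A NULL in a compared column never satisfies the condition.
Matched pairs: 4.
Total: 4 rows.

4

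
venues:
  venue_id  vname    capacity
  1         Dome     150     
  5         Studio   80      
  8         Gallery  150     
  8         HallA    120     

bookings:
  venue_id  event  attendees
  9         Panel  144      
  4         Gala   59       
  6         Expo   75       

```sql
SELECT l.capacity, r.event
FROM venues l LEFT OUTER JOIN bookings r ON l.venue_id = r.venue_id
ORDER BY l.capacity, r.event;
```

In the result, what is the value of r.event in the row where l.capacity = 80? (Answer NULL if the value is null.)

NULL

LEFT JOIN keeps every row from `venues`; unmatched rows get NULL for `bookings`'s columns.
Matching on l.venue_id = r.venue_id.
Matched pairs: 0; unmatched l rows kept: 4.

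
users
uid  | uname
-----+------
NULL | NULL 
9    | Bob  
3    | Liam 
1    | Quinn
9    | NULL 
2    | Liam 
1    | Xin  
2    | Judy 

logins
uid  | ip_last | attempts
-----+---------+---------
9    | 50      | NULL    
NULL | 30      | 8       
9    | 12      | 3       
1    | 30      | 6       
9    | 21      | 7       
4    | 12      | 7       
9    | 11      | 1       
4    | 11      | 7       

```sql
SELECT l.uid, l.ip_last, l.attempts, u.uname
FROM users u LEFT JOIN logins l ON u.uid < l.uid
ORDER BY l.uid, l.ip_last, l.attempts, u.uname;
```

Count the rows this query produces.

33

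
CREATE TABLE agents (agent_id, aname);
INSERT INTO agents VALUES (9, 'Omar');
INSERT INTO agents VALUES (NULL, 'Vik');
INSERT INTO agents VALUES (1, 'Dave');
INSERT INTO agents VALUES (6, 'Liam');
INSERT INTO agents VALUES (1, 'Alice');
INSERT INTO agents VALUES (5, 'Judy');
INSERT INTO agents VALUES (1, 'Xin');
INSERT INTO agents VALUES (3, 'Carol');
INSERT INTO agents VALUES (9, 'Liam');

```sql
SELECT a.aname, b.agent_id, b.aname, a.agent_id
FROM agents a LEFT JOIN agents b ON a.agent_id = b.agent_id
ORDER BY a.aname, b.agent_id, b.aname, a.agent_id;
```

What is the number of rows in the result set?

17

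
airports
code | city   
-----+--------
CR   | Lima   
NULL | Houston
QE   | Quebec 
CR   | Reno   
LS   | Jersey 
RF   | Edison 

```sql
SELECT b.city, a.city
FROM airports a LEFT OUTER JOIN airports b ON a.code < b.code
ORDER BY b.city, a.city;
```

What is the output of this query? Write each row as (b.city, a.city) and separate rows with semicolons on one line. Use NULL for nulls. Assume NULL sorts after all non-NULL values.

(Edison, Jersey); (Edison, Lima); (Edison, Quebec); (Edison, Reno); (Jersey, Lima); (Jersey, Reno); (Quebec, Jersey); (Quebec, Lima); (Quebec, Reno); (NULL, Edison); (NULL, Houston)

LEFT JOIN keeps every row from `airports a`; unmatched rows get NULL for `airports b`'s columns.
Matching on a.code < b.code. A NULL in a compared column never satisfies the condition.
- a[0] code=CR → 3 match(es) in b → 3 row(s).
- a[1] code=NULL → no match; kept with NULLs on the b side.
- a[2] code=QE → 1 match(es) in b → 1 row(s).
- a[3] code=CR → 3 match(es) in b → 3 row(s).
- a[4] code=LS → 2 match(es) in b → 2 row(s).
- a[5] code=RF → no match; kept with NULLs on the b side.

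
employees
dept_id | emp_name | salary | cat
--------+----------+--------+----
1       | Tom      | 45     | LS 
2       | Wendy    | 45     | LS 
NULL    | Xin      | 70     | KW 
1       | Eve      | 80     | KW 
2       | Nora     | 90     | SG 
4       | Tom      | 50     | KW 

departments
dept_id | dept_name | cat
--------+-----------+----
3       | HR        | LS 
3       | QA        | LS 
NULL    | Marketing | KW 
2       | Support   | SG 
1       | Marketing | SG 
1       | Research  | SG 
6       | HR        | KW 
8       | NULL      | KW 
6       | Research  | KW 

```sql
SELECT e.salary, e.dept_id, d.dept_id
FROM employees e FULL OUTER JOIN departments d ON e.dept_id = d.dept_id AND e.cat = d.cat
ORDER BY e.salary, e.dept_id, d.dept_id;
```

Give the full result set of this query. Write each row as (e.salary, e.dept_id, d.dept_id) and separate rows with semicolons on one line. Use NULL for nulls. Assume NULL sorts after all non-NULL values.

(45, 1, NULL); (45, 2, NULL); (50, 4, NULL); (70, NULL, NULL); (80, 1, NULL); (90, 2, 2); (NULL, NULL, 1); (NULL, NULL, 1); (NULL, NULL, 3); (NULL, NULL, 3); (NULL, NULL, 6); (NULL, NULL, 6); (NULL, NULL, 8); (NULL, NULL, NULL)

FULL OUTER JOIN keeps every row from both sides; unmatched rows get NULL for the other side's columns.
Matching on e.dept_id = d.dept_id AND e.cat = d.cat. A NULL in a compared column never satisfies the condition.
Matched pairs: 1; unmatched e rows kept: 5; unmatched d rows kept: 8.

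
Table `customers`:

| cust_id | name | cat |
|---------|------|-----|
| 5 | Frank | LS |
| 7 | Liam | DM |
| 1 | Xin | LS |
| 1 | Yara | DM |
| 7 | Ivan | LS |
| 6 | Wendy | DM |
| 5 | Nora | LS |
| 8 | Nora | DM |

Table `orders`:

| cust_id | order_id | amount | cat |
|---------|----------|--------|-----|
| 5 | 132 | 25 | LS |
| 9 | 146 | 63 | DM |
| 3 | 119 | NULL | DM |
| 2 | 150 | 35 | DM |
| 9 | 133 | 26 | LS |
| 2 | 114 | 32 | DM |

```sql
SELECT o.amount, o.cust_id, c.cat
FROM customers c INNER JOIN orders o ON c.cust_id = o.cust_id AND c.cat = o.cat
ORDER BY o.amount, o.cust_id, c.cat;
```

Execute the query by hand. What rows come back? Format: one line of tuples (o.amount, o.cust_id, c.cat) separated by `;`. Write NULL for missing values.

(25, 5, LS); (25, 5, LS)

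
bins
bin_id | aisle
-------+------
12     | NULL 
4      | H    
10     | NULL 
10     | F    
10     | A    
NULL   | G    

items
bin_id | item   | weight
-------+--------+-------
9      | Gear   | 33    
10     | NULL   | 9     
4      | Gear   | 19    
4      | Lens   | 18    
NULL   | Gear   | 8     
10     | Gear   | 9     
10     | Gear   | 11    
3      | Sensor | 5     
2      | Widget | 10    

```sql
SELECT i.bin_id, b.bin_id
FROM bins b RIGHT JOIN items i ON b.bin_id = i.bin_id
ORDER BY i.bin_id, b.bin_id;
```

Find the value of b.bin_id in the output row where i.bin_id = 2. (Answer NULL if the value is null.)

NULL

RIGHT JOIN keeps every row from `items`; unmatched rows get NULL for `bins`'s columns.
Matching on b.bin_id = i.bin_id. A NULL in a compared column never satisfies the condition.
- b (bin_id=12) has no partner in i.
- b (bin_id=4) pairs with 2 row(s) of i.
- b (bin_id=10) pairs with 3 row(s) of i.
- b (bin_id=10) pairs with 3 row(s) of i.
- b (bin_id=10) pairs with 3 row(s) of i.
- b (bin_id=NULL) has no partner in i.
- 4 i row(s) had no b match → kept, b columns NULL.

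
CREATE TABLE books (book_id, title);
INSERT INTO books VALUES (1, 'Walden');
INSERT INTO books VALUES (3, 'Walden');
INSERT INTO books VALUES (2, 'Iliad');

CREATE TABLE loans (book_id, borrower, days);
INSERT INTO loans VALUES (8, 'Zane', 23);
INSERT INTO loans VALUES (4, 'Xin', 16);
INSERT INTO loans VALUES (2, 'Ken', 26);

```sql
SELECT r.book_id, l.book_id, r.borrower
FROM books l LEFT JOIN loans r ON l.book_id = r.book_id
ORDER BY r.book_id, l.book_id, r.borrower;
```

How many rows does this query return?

3

LEFT JOIN keeps every row from `books`; unmatched rows get NULL for `loans`'s columns.
Matching on l.book_id = r.book_id.
Matched pairs: 1; unmatched l rows kept: 2.
Total: 1 matched + 2 padded = 3 rows.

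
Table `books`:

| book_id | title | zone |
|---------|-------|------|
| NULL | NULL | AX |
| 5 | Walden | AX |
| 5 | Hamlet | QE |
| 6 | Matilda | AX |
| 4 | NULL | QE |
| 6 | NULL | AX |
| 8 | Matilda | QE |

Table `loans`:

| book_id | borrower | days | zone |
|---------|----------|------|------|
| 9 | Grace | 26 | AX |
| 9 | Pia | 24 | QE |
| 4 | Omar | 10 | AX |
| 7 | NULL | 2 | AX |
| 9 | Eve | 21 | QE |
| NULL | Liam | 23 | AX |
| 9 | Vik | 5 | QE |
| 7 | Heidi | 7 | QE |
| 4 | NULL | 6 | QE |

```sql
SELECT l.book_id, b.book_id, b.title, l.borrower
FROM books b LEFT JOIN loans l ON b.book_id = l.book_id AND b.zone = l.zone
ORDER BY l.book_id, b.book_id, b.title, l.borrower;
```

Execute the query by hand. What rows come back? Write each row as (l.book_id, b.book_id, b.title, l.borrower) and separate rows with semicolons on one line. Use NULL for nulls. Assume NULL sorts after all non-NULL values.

(4, 4, NULL, NULL); (NULL, 5, Hamlet, NULL); (NULL, 5, Walden, NULL); (NULL, 6, Matilda, NULL); (NULL, 6, NULL, NULL); (NULL, 8, Matilda, NULL); (NULL, NULL, NULL, NULL)

LEFT JOIN keeps every row from `books`; unmatched rows get NULL for `loans`'s columns.
Matching on b.book_id = l.book_id AND b.zone = l.zone. A NULL in a compared column never satisfies the condition.
Matched pairs: 1; unmatched b rows kept: 6.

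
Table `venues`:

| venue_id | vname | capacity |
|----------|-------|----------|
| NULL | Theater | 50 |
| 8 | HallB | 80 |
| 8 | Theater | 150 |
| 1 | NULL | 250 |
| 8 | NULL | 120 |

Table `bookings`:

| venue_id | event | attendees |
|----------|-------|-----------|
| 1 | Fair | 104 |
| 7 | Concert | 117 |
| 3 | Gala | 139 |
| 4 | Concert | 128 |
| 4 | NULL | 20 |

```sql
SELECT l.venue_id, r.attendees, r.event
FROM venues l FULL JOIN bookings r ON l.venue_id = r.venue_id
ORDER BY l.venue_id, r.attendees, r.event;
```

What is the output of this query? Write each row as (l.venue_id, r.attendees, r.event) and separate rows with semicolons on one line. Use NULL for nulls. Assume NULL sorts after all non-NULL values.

(1, 104, Fair); (8, NULL, NULL); (8, NULL, NULL); (8, NULL, NULL); (NULL, 20, NULL); (NULL, 117, Concert); (NULL, 128, Concert); (NULL, 139, Gala); (NULL, NULL, NULL)

FULL OUTER JOIN keeps every row from both sides; unmatched rows get NULL for the other side's columns.
Matching on l.venue_id = r.venue_id. A NULL in a compared column never satisfies the condition.
- l row (venue_id=NULL): no match → kept, r columns NULL.
- l row (venue_id=8): no match → kept, r columns NULL.
- l row (venue_id=8): no match → kept, r columns NULL.
- l row (venue_id=1): matches 1 r row(s) → 1 output row(s).
- l row (venue_id=8): no match → kept, r columns NULL.
- 4 row(s) from r found no l partner → padded with NULL.
After projecting and ordering:
l.venue_id | r.attendees | r.event
1 | 104 | Fair
8 | NULL | NULL
8 | NULL | NULL
8 | NULL | NULL
NULL | 20 | NULL
NULL | 117 | Concert
NULL | 128 | Concert
NULL | 139 | Gala
NULL | NULL | NULL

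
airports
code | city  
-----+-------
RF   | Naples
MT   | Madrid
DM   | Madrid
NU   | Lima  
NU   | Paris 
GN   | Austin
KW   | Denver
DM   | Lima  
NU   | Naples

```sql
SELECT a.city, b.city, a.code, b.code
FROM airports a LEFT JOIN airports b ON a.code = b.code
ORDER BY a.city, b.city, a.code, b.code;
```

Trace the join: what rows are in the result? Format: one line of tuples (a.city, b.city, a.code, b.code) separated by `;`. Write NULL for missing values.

(Austin, Austin, GN, GN); (Denver, Denver, KW, KW); (Lima, Lima, DM, DM); (Lima, Lima, NU, NU); (Lima, Madrid, DM, DM); (Lima, Naples, NU, NU); (Lima, Paris, NU, NU); (Madrid, Lima, DM, DM); (Madrid, Madrid, DM, DM); (Madrid, Madrid, MT, MT); (Naples, Lima, NU, NU); (Naples, Naples, NU, NU); (Naples, Naples, RF, RF); (Naples, Paris, NU, NU); (Paris, Lima, NU, NU); (Paris, Naples, NU, NU); (Paris, Paris, NU, NU)

LEFT JOIN keeps every row from `airports a`; unmatched rows get NULL for `airports b`'s columns.
Matching on a.code = b.code.
- a row (code=RF): matches 1 b row(s) → 1 output row(s).
- a row (code=MT): matches 1 b row(s) → 1 output row(s).
- a row (code=DM): matches 2 b row(s) → 2 output row(s).
- a row (code=NU): matches 3 b row(s) → 3 output row(s).
- a row (code=NU): matches 3 b row(s) → 3 output row(s).
- a row (code=GN): matches 1 b row(s) → 1 output row(s).
- a row (code=KW): matches 1 b row(s) → 1 output row(s).
- a row (code=DM): matches 2 b row(s) → 2 output row(s).
- a row (code=NU): matches 3 b row(s) → 3 output row(s).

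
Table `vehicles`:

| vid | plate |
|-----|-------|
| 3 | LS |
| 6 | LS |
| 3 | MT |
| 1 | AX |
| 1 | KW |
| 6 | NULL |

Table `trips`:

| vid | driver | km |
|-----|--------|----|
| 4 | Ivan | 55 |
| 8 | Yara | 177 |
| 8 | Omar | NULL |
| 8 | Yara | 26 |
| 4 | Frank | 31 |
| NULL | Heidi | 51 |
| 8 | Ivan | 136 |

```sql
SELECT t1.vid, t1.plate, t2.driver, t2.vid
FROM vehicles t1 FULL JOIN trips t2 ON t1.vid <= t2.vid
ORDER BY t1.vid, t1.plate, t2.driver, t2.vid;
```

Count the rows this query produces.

33

FULL OUTER JOIN keeps every row from both sides; unmatched rows get NULL for the other side's columns.
Matching on t1.vid <= t2.vid. A NULL in a compared column never satisfies the condition.
- t1[0] vid=3 → 6 match(es) in t2 → 6 row(s).
- t1[1] vid=6 → 4 match(es) in t2 → 4 row(s).
- t1[2] vid=3 → 6 match(es) in t2 → 6 row(s).
- t1[3] vid=1 → 6 match(es) in t2 → 6 row(s).
- t1[4] vid=1 → 6 match(es) in t2 → 6 row(s).
- t1[5] vid=6 → 4 match(es) in t2 → 4 row(s).
- plus 1 unmatched t2 row(s), each kept with NULL t1 columns.
Total: 32 matched + 1 padded = 33 rows.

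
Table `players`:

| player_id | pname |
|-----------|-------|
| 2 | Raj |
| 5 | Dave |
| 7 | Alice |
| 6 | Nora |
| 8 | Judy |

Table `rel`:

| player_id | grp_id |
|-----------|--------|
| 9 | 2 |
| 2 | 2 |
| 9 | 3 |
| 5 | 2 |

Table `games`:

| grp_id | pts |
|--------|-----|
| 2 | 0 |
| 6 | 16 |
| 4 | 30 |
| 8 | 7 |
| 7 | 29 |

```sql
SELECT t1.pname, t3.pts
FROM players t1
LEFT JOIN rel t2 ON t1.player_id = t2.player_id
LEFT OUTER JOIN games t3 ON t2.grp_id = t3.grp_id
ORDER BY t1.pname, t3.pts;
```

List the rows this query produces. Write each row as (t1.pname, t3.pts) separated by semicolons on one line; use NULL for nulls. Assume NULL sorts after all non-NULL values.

Step 1 — t1 LEFT JOIN t2 on player_id → 5 row(s).
Then LEFT JOIN `games t3` on grp_id: each of those 5 rows is kept; rows whose t2.grp_id has no match in t3 get NULL for t3's columns.

(Alice, NULL); (Dave, 0); (Judy, NULL); (Nora, NULL); (Raj, 0)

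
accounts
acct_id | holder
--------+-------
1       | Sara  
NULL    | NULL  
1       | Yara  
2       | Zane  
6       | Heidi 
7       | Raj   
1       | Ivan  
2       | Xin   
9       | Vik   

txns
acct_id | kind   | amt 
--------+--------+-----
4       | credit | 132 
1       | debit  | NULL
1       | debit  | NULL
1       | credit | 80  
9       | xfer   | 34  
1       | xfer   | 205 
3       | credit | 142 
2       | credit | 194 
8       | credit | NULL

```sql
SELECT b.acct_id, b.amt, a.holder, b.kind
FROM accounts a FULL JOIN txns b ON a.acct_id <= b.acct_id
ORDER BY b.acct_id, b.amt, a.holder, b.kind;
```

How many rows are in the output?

FULL OUTER JOIN keeps every row from both sides; unmatched rows get NULL for the other side's columns.
Matching on a.acct_id <= b.acct_id. A NULL in a compared column never satisfies the condition.
- a[0] acct_id=1 → 9 match(es) in b → 9 row(s).
- a[1] acct_id=NULL → no match; kept with NULLs on the b side.
- a[2] acct_id=1 → 9 match(es) in b → 9 row(s).
- a[3] acct_id=2 → 5 match(es) in b → 5 row(s).
- a[4] acct_id=6 → 2 match(es) in b → 2 row(s).
- a[5] acct_id=7 → 2 match(es) in b → 2 row(s).
- a[6] acct_id=1 → 9 match(es) in b → 9 row(s).
- a[7] acct_id=2 → 5 match(es) in b → 5 row(s).
- a[8] acct_id=9 → 1 match(es) in b → 1 row(s).
Total: 42 matched + 1 padded = 43 rows.

43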